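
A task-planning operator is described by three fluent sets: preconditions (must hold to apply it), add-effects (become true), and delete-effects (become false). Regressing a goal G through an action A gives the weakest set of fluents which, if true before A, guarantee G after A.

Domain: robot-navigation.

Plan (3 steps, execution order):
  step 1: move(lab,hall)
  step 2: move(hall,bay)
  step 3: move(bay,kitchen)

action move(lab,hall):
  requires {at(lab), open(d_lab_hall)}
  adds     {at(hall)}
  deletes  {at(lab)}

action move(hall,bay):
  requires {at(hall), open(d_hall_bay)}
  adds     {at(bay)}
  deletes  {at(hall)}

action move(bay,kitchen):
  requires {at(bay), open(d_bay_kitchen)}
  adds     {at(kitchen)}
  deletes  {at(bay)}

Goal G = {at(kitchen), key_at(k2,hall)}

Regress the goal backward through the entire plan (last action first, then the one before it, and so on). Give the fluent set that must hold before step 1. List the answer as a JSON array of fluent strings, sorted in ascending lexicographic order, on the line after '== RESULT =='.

Work backward from the goal:
  through step 3 (move(bay,kitchen)): drop {at(kitchen)}, keep {key_at(k2,hall)}, require {at(bay), open(d_bay_kitchen)}
    → {at(bay), key_at(k2,hall), open(d_bay_kitchen)}
  through step 2 (move(hall,bay)): drop {at(bay)}, keep {key_at(k2,hall), open(d_bay_kitchen)}, require {at(hall), open(d_hall_bay)}
    → {at(hall), key_at(k2,hall), open(d_bay_kitchen), open(d_hall_bay)}
  through step 1 (move(lab,hall)): drop {at(hall)}, keep {key_at(k2,hall), open(d_bay_kitchen), open(d_hall_bay)}, require {at(lab), open(d_lab_hall)}
    → {at(lab), key_at(k2,hall), open(d_bay_kitchen), open(d_hall_bay), open(d_lab_hall)}

== RESULT ==
["at(lab)", "key_at(k2,hall)", "open(d_bay_kitchen)", "open(d_hall_bay)", "open(d_lab_hall)"]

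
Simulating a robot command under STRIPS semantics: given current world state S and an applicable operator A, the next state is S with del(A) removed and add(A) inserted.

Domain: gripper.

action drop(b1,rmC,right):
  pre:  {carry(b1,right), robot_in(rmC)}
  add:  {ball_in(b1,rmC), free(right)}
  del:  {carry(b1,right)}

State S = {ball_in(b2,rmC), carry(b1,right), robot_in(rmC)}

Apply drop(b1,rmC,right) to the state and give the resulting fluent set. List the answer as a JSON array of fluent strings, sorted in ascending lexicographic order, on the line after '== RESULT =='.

Compute (S \ del) ∪ add:
  pre ⊆ S: {carry(b1,right), robot_in(rmC)} ⊆ S  — applicable
  S \ del = {ball_in(b2,rmC), robot_in(rmC)}
  ∪ add   = {ball_in(b1,rmC), ball_in(b2,rmC), free(right), robot_in(rmC)}

== RESULT ==
["ball_in(b1,rmC)", "ball_in(b2,rmC)", "free(right)", "robot_in(rmC)"]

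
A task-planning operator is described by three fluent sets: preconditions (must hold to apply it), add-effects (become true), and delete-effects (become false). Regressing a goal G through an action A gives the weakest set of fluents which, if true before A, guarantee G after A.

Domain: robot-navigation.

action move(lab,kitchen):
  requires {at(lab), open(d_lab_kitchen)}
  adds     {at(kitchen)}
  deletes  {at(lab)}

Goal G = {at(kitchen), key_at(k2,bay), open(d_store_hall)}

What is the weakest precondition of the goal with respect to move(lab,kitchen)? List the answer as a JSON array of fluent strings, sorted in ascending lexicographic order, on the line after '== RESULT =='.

Compute (G \ add) ∪ pre:
  G ∩ del = {}  (empty — regression defined)
  G \ add = {at(kitchen), key_at(k2,bay), open(d_store_hall)} \ {at(kitchen)} = {key_at(k2,bay), open(d_store_hall)}
  ∪ pre   = {key_at(k2,bay), open(d_store_hall)} ∪ {at(lab), open(d_lab_kitchen)}
          = {at(lab), key_at(k2,bay), open(d_lab_kitchen), open(d_store_hall)}

== RESULT ==
["at(lab)", "key_at(k2,bay)", "open(d_lab_kitchen)", "open(d_store_hall)"]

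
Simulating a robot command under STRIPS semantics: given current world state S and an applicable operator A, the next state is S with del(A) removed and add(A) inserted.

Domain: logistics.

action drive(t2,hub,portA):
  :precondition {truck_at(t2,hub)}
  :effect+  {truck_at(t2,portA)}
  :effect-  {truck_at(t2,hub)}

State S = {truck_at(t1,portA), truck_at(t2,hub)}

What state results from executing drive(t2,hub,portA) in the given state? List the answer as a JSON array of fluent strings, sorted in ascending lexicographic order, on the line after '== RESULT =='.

Progress:
  pre ⊆ S: {truck_at(t2,hub)} ⊆ S  — applicable
  S \ del = {truck_at(t1,portA)}
  ∪ add   = {truck_at(t1,portA), truck_at(t2,portA)}

== RESULT ==
["truck_at(t1,portA)", "truck_at(t2,portA)"]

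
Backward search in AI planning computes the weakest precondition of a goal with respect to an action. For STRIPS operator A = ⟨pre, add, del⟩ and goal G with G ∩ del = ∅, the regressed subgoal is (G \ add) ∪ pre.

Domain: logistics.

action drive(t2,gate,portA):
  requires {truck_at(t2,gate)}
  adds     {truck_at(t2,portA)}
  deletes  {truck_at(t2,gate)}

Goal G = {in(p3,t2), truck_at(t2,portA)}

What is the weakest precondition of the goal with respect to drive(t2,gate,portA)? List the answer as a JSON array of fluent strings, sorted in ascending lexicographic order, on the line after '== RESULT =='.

Regress:
  G ∩ del = {}  (empty — regression defined)
  G \ add = {in(p3,t2), truck_at(t2,portA)} \ {truck_at(t2,portA)} = {in(p3,t2)}
  ∪ pre   = {in(p3,t2)} ∪ {truck_at(t2,gate)}
          = {in(p3,t2), truck_at(t2,gate)}

== RESULT ==
["in(p3,t2)", "truck_at(t2,gate)"]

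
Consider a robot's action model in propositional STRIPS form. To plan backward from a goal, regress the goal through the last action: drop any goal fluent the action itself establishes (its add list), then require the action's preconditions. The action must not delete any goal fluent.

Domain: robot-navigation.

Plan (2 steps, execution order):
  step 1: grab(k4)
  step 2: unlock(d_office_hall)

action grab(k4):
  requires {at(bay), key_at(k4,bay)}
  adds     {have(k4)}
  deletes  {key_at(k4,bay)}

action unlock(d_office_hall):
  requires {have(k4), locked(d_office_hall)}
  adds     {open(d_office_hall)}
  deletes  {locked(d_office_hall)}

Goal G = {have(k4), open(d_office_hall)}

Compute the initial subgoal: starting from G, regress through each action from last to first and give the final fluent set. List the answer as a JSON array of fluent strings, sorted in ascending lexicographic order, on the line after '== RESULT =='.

Regress step by step:
  through step 2 (unlock(d_office_hall)): drop {open(d_office_hall)}, keep {have(k4)}, require {have(k4), locked(d_office_hall)}
    → {have(k4), locked(d_office_hall)}
  through step 1 (grab(k4)): drop {have(k4)}, keep {locked(d_office_hall)}, require {at(bay), key_at(k4,bay)}
    → {at(bay), key_at(k4,bay), locked(d_office_hall)}

== RESULT ==
["at(bay)", "key_at(k4,bay)", "locked(d_office_hall)"]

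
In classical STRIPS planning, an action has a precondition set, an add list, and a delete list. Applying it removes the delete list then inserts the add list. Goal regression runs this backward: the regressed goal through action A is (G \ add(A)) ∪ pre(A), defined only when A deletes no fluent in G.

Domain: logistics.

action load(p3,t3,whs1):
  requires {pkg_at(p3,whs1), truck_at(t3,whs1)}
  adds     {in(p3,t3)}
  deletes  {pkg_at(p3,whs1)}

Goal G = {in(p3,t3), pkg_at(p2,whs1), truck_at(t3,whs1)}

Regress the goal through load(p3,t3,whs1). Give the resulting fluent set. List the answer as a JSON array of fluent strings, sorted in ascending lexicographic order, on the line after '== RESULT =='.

Regress:
  G ∩ del = {}  (empty — regression defined)
  G \ add = {in(p3,t3), pkg_at(p2,whs1), truck_at(t3,whs1)} \ {in(p3,t3)} = {pkg_at(p2,whs1), truck_at(t3,whs1)}
  ∪ pre   = {pkg_at(p2,whs1), truck_at(t3,whs1)} ∪ {pkg_at(p3,whs1), truck_at(t3,whs1)}
          = {pkg_at(p2,whs1), pkg_at(p3,whs1), truck_at(t3,whs1)}

== RESULT ==
["pkg_at(p2,whs1)", "pkg_at(p3,whs1)", "truck_at(t3,whs1)"]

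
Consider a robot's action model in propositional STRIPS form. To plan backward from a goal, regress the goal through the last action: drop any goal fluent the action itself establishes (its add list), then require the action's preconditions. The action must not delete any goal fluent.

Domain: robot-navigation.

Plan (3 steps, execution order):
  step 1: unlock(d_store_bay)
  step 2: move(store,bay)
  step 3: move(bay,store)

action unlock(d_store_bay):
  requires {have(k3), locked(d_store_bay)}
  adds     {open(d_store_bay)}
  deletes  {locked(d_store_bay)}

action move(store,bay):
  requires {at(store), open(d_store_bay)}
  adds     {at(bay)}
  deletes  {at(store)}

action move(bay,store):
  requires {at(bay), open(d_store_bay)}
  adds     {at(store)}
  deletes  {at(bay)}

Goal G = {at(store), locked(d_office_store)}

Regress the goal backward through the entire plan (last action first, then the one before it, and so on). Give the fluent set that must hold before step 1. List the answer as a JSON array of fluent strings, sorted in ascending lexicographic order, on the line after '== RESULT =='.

Regress step by step:
  through step 3 (move(bay,store)): drop {at(store)}, keep {locked(d_office_store)}, require {at(bay), open(d_store_bay)}
    → {at(bay), locked(d_office_store), open(d_store_bay)}
  through step 2 (move(store,bay)): drop {at(bay)}, keep {locked(d_office_store), open(d_store_bay)}, require {at(store), open(d_store_bay)}
    → {at(store), locked(d_office_store), open(d_store_bay)}
  through step 1 (unlock(d_store_bay)): drop {open(d_store_bay)}, keep {at(store), locked(d_office_store)}, require {have(k3), locked(d_store_bay)}
    → {at(store), have(k3), locked(d_office_store), locked(d_store_bay)}

== RESULT ==
["at(store)", "have(k3)", "locked(d_office_store)", "locked(d_store_bay)"]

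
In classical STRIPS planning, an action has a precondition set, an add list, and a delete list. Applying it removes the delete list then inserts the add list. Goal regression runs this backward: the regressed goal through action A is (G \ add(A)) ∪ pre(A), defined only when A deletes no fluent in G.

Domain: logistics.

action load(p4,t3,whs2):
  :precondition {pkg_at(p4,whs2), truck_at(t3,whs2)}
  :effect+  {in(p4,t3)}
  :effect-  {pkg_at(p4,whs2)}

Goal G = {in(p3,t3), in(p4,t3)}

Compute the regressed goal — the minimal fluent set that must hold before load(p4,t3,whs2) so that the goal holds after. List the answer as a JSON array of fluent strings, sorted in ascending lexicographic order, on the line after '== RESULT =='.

Compute (G \ add) ∪ pre:
  G ∩ del = {}  (empty — regression defined)
  G \ add = {in(p3,t3), in(p4,t3)} \ {in(p4,t3)} = {in(p3,t3)}
  ∪ pre   = {in(p3,t3)} ∪ {pkg_at(p4,whs2), truck_at(t3,whs2)}
          = {in(p3,t3), pkg_at(p4,whs2), truck_at(t3,whs2)}

== RESULT ==
["in(p3,t3)", "pkg_at(p4,whs2)", "truck_at(t3,whs2)"]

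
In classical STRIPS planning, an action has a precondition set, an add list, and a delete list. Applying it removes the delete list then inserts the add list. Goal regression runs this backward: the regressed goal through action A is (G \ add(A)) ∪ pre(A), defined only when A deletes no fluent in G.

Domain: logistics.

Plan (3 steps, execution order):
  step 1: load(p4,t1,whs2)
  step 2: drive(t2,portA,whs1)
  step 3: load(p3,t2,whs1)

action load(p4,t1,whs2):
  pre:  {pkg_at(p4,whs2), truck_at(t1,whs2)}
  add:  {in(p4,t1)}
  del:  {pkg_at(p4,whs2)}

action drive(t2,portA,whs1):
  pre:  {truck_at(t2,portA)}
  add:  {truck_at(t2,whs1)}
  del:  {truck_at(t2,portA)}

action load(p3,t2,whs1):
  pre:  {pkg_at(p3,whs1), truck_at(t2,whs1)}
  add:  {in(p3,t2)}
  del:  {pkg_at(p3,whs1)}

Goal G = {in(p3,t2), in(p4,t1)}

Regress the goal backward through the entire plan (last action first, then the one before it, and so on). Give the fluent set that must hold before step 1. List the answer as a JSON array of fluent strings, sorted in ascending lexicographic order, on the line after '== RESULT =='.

Work backward from the goal:
  through step 3 (load(p3,t2,whs1)): drop {in(p3,t2)}, keep {in(p4,t1)}, require {pkg_at(p3,whs1), truck_at(t2,whs1)}
    → {in(p4,t1), pkg_at(p3,whs1), truck_at(t2,whs1)}
  through step 2 (drive(t2,portA,whs1)): drop {truck_at(t2,whs1)}, keep {in(p4,t1), pkg_at(p3,whs1)}, require {truck_at(t2,portA)}
    → {in(p4,t1), pkg_at(p3,whs1), truck_at(t2,portA)}
  through step 1 (load(p4,t1,whs2)): drop {in(p4,t1)}, keep {pkg_at(p3,whs1), truck_at(t2,portA)}, require {pkg_at(p4,whs2), truck_at(t1,whs2)}
    → {pkg_at(p3,whs1), pkg_at(p4,whs2), truck_at(t1,whs2), truck_at(t2,portA)}

== RESULT ==
["pkg_at(p3,whs1)", "pkg_at(p4,whs2)", "truck_at(t1,whs2)", "truck_at(t2,portA)"]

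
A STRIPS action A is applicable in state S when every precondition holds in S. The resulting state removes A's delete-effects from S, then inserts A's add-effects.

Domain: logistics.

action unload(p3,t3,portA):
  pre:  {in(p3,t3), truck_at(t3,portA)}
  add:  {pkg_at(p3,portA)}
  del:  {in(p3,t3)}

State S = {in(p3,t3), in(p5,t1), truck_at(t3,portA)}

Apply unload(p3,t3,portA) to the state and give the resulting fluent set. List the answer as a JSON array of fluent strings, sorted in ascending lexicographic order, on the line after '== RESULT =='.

Progress:
  pre ⊆ S: {in(p3,t3), truck_at(t3,portA)} ⊆ S  — applicable
  S \ del = {in(p5,t1), truck_at(t3,portA)}
  ∪ add   = {in(p5,t1), pkg_at(p3,portA), truck_at(t3,portA)}

== RESULT ==
["in(p5,t1)", "pkg_at(p3,portA)", "truck_at(t3,portA)"]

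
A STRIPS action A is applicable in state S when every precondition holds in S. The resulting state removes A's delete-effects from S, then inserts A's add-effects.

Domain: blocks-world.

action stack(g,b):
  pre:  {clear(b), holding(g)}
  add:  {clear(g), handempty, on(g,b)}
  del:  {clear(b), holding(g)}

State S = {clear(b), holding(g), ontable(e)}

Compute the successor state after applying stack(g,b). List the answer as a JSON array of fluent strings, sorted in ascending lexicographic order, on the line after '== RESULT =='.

Progress:
  pre ⊆ S: {clear(b), holding(g)} ⊆ S  — applicable
  S \ del = {ontable(e)}
  ∪ add   = {clear(g), handempty, on(g,b), ontable(e)}

== RESULT ==
["clear(g)", "handempty", "on(g,b)", "ontable(e)"]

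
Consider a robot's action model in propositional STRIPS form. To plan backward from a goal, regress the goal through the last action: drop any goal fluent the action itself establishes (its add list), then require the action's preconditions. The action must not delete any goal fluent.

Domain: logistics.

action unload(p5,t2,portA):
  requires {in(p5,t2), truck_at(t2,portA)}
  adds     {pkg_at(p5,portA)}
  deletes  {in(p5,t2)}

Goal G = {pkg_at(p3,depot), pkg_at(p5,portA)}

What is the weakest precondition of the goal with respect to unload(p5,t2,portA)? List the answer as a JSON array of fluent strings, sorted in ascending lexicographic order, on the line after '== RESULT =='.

Regress:
  G ∩ del = {}  (empty — regression defined)
  G \ add = {pkg_at(p3,depot), pkg_at(p5,portA)} \ {pkg_at(p5,portA)} = {pkg_at(p3,depot)}
  ∪ pre   = {pkg_at(p3,depot)} ∪ {in(p5,t2), truck_at(t2,portA)}
          = {in(p5,t2), pkg_at(p3,depot), truck_at(t2,portA)}

== RESULT ==
["in(p5,t2)", "pkg_at(p3,depot)", "truck_at(t2,portA)"]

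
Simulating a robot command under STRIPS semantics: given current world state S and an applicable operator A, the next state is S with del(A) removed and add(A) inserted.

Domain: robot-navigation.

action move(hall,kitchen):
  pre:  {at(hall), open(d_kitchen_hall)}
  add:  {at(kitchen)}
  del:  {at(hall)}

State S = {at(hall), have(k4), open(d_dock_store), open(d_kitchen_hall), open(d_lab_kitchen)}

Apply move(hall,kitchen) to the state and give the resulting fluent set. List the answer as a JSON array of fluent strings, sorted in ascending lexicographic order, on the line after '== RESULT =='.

Progress:
  pre ⊆ S: {at(hall), open(d_kitchen_hall)} ⊆ S  — applicable
  S \ del = {have(k4), open(d_dock_store), open(d_kitchen_hall), open(d_lab_kitchen)}
  ∪ add   = {at(kitchen), have(k4), open(d_dock_store), open(d_kitchen_hall), open(d_lab_kitchen)}

== RESULT ==
["at(kitchen)", "have(k4)", "open(d_dock_store)", "open(d_kitchen_hall)", "open(d_lab_kitchen)"]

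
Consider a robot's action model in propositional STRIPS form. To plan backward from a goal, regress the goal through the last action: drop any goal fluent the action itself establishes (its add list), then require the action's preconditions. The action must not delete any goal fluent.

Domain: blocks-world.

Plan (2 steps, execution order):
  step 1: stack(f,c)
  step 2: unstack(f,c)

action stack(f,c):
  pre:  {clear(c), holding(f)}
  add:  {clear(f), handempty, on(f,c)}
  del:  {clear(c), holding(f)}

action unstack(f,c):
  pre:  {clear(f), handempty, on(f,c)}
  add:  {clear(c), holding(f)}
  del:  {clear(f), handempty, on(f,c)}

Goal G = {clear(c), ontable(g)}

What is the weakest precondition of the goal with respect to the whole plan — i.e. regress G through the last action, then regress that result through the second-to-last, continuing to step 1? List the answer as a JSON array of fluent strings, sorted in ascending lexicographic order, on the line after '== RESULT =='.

Regress step by step:
  through step 2 (unstack(f,c)): drop {clear(c)}, keep {ontable(g)}, require {clear(f), handempty, on(f,c)}
    → {clear(f), handempty, on(f,c), ontable(g)}
  through step 1 (stack(f,c)): drop {clear(f), handempty, on(f,c)}, keep {ontable(g)}, require {clear(c), holding(f)}
    → {clear(c), holding(f), ontable(g)}

== RESULT ==
["clear(c)", "holding(f)", "ontable(g)"]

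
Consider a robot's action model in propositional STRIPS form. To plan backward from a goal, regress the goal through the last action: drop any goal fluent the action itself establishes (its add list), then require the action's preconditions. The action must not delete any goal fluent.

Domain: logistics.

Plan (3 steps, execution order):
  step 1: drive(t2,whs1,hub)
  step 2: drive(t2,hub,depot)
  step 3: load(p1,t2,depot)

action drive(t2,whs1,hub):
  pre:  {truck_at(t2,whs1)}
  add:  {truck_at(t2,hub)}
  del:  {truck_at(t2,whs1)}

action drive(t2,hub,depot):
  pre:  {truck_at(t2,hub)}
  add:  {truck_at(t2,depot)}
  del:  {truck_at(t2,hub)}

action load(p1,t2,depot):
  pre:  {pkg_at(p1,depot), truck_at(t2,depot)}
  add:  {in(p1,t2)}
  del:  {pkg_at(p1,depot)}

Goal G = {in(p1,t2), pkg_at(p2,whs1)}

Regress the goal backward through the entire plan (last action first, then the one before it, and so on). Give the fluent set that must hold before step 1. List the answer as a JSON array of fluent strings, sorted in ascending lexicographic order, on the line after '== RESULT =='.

Work backward from the goal:
  through step 3 (load(p1,t2,depot)): drop {in(p1,t2)}, keep {pkg_at(p2,whs1)}, require {pkg_at(p1,depot), truck_at(t2,depot)}
    → {pkg_at(p1,depot), pkg_at(p2,whs1), truck_at(t2,depot)}
  through step 2 (drive(t2,hub,depot)): drop {truck_at(t2,depot)}, keep {pkg_at(p1,depot), pkg_at(p2,whs1)}, require {truck_at(t2,hub)}
    → {pkg_at(p1,depot), pkg_at(p2,whs1), truck_at(t2,hub)}
  through step 1 (drive(t2,whs1,hub)): drop {truck_at(t2,hub)}, keep {pkg_at(p1,depot), pkg_at(p2,whs1)}, require {truck_at(t2,whs1)}
    → {pkg_at(p1,depot), pkg_at(p2,whs1), truck_at(t2,whs1)}

== RESULT ==
["pkg_at(p1,depot)", "pkg_at(p2,whs1)", "truck_at(t2,whs1)"]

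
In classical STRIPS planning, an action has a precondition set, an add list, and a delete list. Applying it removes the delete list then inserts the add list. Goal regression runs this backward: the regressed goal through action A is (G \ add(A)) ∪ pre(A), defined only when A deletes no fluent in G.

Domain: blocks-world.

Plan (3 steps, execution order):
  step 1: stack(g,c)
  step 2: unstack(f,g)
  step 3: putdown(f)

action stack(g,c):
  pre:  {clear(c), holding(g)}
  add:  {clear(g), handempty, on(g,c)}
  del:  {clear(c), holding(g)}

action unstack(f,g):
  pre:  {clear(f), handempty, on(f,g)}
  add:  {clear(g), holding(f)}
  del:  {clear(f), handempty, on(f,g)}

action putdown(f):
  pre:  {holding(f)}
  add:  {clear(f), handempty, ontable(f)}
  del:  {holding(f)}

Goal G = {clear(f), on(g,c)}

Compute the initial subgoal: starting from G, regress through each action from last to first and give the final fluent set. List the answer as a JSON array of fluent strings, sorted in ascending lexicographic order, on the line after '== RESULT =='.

Work backward from the goal:
  through step 3 (putdown(f)): drop {clear(f)}, keep {on(g,c)}, require {holding(f)}
    → {holding(f), on(g,c)}
  through step 2 (unstack(f,g)): drop {holding(f)}, keep {on(g,c)}, require {clear(f), handempty, on(f,g)}
    → {clear(f), handempty, on(f,g), on(g,c)}
  through step 1 (stack(g,c)): drop {handempty, on(g,c)}, keep {clear(f), on(f,g)}, require {clear(c), holding(g)}
    → {clear(c), clear(f), holding(g), on(f,g)}

== RESULT ==
["clear(c)", "clear(f)", "holding(g)", "on(f,g)"]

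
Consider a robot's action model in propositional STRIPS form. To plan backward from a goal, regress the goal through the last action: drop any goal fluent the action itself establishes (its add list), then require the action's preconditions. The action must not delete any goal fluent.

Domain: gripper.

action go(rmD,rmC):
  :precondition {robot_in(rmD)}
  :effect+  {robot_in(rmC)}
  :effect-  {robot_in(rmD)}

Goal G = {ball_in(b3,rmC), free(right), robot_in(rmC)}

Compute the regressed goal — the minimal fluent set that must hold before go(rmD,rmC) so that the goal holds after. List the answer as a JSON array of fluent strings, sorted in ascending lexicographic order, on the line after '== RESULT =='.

Compute (G \ add) ∪ pre:
  G ∩ del = {}  (empty — regression defined)
  G \ add = {ball_in(b3,rmC), free(right), robot_in(rmC)} \ {robot_in(rmC)} = {ball_in(b3,rmC), free(right)}
  ∪ pre   = {ball_in(b3,rmC), free(right)} ∪ {robot_in(rmD)}
          = {ball_in(b3,rmC), free(right), robot_in(rmD)}

== RESULT ==
["ball_in(b3,rmC)", "free(right)", "robot_in(rmD)"]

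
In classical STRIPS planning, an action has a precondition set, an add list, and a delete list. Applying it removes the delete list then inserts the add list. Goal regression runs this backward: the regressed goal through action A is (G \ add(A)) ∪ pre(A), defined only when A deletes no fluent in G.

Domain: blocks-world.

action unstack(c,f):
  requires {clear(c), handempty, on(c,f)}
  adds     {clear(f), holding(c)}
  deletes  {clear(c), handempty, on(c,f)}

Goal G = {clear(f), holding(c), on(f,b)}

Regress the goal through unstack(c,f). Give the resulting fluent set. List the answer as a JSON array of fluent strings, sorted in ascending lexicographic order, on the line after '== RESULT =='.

Compute (G \ add) ∪ pre:
  G ∩ del = {}  (empty — regression defined)
  G \ add = {clear(f), holding(c), on(f,b)} \ {clear(f), holding(c)} = {on(f,b)}
  ∪ pre   = {on(f,b)} ∪ {clear(c), handempty, on(c,f)}
          = {clear(c), handempty, on(c,f), on(f,b)}

== RESULT ==
["clear(c)", "handempty", "on(c,f)", "on(f,b)"]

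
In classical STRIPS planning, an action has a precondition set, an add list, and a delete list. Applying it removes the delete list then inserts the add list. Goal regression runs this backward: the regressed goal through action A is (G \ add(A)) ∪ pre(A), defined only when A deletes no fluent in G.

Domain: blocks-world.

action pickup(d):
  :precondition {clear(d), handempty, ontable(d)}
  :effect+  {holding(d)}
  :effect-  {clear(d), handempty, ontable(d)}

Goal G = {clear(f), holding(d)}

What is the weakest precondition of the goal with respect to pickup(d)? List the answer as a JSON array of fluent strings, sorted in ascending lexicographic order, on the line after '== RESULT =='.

Regress:
  G ∩ del = {}  (empty — regression defined)
  G \ add = {clear(f), holding(d)} \ {holding(d)} = {clear(f)}
  ∪ pre   = {clear(f)} ∪ {clear(d), handempty, ontable(d)}
          = {clear(d), clear(f), handempty, ontable(d)}

== RESULT ==
["clear(d)", "clear(f)", "handempty", "ontable(d)"]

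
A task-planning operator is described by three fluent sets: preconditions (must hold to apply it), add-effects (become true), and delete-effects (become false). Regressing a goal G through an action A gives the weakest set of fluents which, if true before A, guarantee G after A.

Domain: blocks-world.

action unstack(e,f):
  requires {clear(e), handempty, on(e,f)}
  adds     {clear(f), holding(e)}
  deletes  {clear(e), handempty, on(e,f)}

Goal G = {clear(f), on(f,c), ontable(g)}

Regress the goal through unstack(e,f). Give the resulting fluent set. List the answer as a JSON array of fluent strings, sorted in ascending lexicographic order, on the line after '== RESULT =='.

Compute (G \ add) ∪ pre:
  G ∩ del = {}  (empty — regression defined)
  G \ add = {clear(f), on(f,c), ontable(g)} \ {clear(f), holding(e)} = {on(f,c), ontable(g)}
  ∪ pre   = {on(f,c), ontable(g)} ∪ {clear(e), handempty, on(e,f)}
          = {clear(e), handempty, on(e,f), on(f,c), ontable(g)}

== RESULT ==
["clear(e)", "handempty", "on(e,f)", "on(f,c)", "ontable(g)"]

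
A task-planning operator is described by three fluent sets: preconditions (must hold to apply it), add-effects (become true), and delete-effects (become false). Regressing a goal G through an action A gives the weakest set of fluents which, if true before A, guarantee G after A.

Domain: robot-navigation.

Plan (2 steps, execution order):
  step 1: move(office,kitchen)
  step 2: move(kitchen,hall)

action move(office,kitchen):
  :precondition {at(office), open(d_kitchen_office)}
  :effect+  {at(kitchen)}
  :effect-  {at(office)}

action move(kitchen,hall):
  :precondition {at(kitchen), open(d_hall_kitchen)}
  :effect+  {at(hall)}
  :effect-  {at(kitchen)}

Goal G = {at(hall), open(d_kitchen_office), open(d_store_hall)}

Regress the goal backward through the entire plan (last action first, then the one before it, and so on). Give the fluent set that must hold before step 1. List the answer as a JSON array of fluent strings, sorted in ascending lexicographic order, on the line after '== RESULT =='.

Regress step by step:
  through step 2 (move(kitchen,hall)): drop {at(hall)}, keep {open(d_kitchen_office), open(d_store_hall)}, require {at(kitchen), open(d_hall_kitchen)}
    → {at(kitchen), open(d_hall_kitchen), open(d_kitchen_office), open(d_store_hall)}
  through step 1 (move(office,kitchen)): drop {at(kitchen)}, keep {open(d_hall_kitchen), open(d_kitchen_office), open(d_store_hall)}, require {at(office), open(d_kitchen_office)}
    → {at(office), open(d_hall_kitchen), open(d_kitchen_office), open(d_store_hall)}

== RESULT ==
["at(office)", "open(d_hall_kitchen)", "open(d_kitchen_office)", "open(d_store_hall)"]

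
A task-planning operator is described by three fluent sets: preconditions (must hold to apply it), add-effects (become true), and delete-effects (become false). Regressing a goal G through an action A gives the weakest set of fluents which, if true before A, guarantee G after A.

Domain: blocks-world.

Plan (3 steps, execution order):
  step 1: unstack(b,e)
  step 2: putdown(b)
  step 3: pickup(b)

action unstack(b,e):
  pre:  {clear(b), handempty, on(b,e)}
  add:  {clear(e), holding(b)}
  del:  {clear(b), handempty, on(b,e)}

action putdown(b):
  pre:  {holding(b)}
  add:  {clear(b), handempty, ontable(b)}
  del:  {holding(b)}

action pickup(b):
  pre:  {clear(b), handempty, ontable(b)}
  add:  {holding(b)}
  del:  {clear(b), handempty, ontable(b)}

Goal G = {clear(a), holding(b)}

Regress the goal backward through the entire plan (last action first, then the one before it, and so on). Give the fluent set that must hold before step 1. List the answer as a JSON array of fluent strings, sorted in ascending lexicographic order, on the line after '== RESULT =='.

Work backward from the goal:
  through step 3 (pickup(b)): drop {holding(b)}, keep {clear(a)}, require {clear(b), handempty, ontable(b)}
    → {clear(a), clear(b), handempty, ontable(b)}
  through step 2 (putdown(b)): drop {clear(b), handempty, ontable(b)}, keep {clear(a)}, require {holding(b)}
    → {clear(a), holding(b)}
  through step 1 (unstack(b,e)): drop {holding(b)}, keep {clear(a)}, require {clear(b), handempty, on(b,e)}
    → {clear(a), clear(b), handempty, on(b,e)}

== RESULT ==
["clear(a)", "clear(b)", "handempty", "on(b,e)"]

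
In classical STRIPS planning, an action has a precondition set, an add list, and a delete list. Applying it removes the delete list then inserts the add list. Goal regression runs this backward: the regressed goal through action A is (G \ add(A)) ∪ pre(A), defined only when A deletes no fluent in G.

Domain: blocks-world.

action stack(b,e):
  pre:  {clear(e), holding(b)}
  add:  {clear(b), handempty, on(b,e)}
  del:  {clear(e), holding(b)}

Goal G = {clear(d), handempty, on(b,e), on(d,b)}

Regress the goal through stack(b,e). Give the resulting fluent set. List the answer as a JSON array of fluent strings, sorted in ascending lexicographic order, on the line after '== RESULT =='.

Compute (G \ add) ∪ pre:
  G ∩ del = {}  (empty — regression defined)
  G \ add = {clear(d), handempty, on(b,e), on(d,b)} \ {clear(b), handempty, on(b,e)} = {clear(d), on(d,b)}
  ∪ pre   = {clear(d), on(d,b)} ∪ {clear(e), holding(b)}
          = {clear(d), clear(e), holding(b), on(d,b)}

== RESULT ==
["clear(d)", "clear(e)", "holding(b)", "on(d,b)"]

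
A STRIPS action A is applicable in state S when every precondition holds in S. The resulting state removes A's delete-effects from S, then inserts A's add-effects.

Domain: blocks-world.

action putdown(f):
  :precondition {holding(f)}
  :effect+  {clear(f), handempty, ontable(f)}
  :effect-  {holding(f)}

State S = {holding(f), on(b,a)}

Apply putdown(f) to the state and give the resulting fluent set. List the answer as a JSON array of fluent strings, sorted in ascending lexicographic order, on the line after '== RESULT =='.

Progress:
  pre ⊆ S: {holding(f)} ⊆ S  — applicable
  S \ del = {on(b,a)}
  ∪ add   = {clear(f), handempty, on(b,a), ontable(f)}

== RESULT ==
["clear(f)", "handempty", "on(b,a)", "ontable(f)"]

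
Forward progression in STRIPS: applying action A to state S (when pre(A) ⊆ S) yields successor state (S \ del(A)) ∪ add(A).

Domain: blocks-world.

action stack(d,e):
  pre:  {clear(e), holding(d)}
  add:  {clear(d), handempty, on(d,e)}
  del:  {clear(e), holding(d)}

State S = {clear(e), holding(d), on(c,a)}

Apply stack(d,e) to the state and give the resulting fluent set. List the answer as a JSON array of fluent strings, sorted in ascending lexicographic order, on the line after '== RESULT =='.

Progress:
  pre ⊆ S: {clear(e), holding(d)} ⊆ S  — applicable
  S \ del = {on(c,a)}
  ∪ add   = {clear(d), handempty, on(c,a), on(d,e)}

== RESULT ==
["clear(d)", "handempty", "on(c,a)", "on(d,e)"]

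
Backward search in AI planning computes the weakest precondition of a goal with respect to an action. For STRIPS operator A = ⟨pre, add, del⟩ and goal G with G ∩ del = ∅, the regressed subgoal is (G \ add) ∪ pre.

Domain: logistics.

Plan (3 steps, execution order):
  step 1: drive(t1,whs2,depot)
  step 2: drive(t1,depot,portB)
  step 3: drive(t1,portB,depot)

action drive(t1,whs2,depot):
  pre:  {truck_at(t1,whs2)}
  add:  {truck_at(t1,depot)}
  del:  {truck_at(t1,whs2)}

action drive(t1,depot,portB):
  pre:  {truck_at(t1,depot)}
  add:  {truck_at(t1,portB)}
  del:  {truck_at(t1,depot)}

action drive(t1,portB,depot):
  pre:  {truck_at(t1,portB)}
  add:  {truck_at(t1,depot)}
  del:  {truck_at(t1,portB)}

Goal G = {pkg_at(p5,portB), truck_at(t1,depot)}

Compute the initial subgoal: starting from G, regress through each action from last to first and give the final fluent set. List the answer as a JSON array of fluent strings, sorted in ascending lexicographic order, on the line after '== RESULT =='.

Work backward from the goal:
  through step 3 (drive(t1,portB,depot)): drop {truck_at(t1,depot)}, keep {pkg_at(p5,portB)}, require {truck_at(t1,portB)}
    → {pkg_at(p5,portB), truck_at(t1,portB)}
  through step 2 (drive(t1,depot,portB)): drop {truck_at(t1,portB)}, keep {pkg_at(p5,portB)}, require {truck_at(t1,depot)}
    → {pkg_at(p5,portB), truck_at(t1,depot)}
  through step 1 (drive(t1,whs2,depot)): drop {truck_at(t1,depot)}, keep {pkg_at(p5,portB)}, require {truck_at(t1,whs2)}
    → {pkg_at(p5,portB), truck_at(t1,whs2)}

== RESULT ==
["pkg_at(p5,portB)", "truck_at(t1,whs2)"]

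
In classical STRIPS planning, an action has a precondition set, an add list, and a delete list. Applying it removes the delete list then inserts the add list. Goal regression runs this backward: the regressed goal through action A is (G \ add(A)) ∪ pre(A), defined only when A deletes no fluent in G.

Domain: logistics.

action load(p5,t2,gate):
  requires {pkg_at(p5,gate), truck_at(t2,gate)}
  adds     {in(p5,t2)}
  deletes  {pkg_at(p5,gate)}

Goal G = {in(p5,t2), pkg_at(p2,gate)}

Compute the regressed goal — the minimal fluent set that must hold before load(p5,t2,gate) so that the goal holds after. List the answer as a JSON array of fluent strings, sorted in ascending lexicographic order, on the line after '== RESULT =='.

Compute (G \ add) ∪ pre:
  G ∩ del = {}  (empty — regression defined)
  G \ add = {in(p5,t2), pkg_at(p2,gate)} \ {in(p5,t2)} = {pkg_at(p2,gate)}
  ∪ pre   = {pkg_at(p2,gate)} ∪ {pkg_at(p5,gate), truck_at(t2,gate)}
          = {pkg_at(p2,gate), pkg_at(p5,gate), truck_at(t2,gate)}

== RESULT ==
["pkg_at(p2,gate)", "pkg_at(p5,gate)", "truck_at(t2,gate)"]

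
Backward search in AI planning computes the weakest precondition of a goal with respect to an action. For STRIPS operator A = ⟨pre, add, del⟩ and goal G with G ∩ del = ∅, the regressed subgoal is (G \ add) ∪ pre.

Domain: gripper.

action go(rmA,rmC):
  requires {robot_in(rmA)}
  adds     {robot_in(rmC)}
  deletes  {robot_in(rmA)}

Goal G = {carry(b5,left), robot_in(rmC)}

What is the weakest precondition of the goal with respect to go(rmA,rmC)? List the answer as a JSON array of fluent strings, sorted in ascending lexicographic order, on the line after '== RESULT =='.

Compute (G \ add) ∪ pre:
  G ∩ del = {}  (empty — regression defined)
  G \ add = {carry(b5,left), robot_in(rmC)} \ {robot_in(rmC)} = {carry(b5,left)}
  ∪ pre   = {carry(b5,left)} ∪ {robot_in(rmA)}
          = {carry(b5,left), robot_in(rmA)}

== RESULT ==
["carry(b5,left)", "robot_in(rmA)"]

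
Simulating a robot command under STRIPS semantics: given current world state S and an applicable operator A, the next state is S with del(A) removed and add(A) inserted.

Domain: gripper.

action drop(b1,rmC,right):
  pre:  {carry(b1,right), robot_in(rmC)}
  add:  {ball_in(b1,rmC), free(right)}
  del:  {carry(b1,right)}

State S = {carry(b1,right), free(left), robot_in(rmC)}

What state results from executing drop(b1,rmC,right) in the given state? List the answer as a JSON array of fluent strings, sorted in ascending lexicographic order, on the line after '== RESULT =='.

Progress:
  pre ⊆ S: {carry(b1,right), robot_in(rmC)} ⊆ S  — applicable
  S \ del = {free(left), robot_in(rmC)}
  ∪ add   = {ball_in(b1,rmC), free(left), free(right), robot_in(rmC)}

== RESULT ==
["ball_in(b1,rmC)", "free(left)", "free(right)", "robot_in(rmC)"]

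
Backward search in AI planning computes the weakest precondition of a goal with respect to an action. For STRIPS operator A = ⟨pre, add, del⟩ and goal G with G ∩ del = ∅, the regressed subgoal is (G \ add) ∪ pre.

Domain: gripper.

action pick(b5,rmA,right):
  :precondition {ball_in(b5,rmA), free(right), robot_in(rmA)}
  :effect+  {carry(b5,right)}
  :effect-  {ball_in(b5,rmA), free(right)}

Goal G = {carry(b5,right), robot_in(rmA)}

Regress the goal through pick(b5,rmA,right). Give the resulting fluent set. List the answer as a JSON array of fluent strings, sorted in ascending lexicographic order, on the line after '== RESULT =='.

Regress:
  G ∩ del = {}  (empty — regression defined)
  G \ add = {carry(b5,right), robot_in(rmA)} \ {carry(b5,right)} = {robot_in(rmA)}
  ∪ pre   = {robot_in(rmA)} ∪ {ball_in(b5,rmA), free(right), robot_in(rmA)}
          = {ball_in(b5,rmA), free(right), robot_in(rmA)}

== RESULT ==
["ball_in(b5,rmA)", "free(right)", "robot_in(rmA)"]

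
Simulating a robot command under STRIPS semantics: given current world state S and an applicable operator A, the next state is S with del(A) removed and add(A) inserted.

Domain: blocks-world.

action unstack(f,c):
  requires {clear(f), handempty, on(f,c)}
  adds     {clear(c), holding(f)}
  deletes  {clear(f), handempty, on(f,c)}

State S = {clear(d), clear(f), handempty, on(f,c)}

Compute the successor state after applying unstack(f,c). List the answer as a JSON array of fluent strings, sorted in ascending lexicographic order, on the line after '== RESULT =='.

Compute (S \ del) ∪ add:
  pre ⊆ S: {clear(f), handempty, on(f,c)} ⊆ S  — applicable
  S \ del = {clear(d)}
  ∪ add   = {clear(c), clear(d), holding(f)}

== RESULT ==
["clear(c)", "clear(d)", "holding(f)"]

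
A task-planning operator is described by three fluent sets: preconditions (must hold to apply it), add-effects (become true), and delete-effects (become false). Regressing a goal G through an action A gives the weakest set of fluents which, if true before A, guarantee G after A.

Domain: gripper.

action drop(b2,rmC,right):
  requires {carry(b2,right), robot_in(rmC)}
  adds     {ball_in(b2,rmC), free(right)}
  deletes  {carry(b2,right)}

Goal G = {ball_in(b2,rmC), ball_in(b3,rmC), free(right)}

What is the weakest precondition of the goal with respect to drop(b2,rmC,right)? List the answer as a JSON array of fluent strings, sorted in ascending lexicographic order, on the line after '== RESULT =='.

Compute (G \ add) ∪ pre:
  G ∩ del = {}  (empty — regression defined)
  G \ add = {ball_in(b2,rmC), ball_in(b3,rmC), free(right)} \ {ball_in(b2,rmC), free(right)} = {ball_in(b3,rmC)}
  ∪ pre   = {ball_in(b3,rmC)} ∪ {carry(b2,right), robot_in(rmC)}
          = {ball_in(b3,rmC), carry(b2,right), robot_in(rmC)}

== RESULT ==
["ball_in(b3,rmC)", "carry(b2,right)", "robot_in(rmC)"]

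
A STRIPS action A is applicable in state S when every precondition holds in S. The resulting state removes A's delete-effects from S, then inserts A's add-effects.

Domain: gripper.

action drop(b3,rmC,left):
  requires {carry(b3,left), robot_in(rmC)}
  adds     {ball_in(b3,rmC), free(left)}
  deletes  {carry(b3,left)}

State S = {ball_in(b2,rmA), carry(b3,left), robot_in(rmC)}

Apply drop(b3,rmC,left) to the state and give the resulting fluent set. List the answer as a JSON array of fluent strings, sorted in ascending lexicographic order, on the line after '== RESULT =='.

Compute (S \ del) ∪ add:
  pre ⊆ S: {carry(b3,left), robot_in(rmC)} ⊆ S  — applicable
  S \ del = {ball_in(b2,rmA), robot_in(rmC)}
  ∪ add   = {ball_in(b2,rmA), ball_in(b3,rmC), free(left), robot_in(rmC)}

== RESULT ==
["ball_in(b2,rmA)", "ball_in(b3,rmC)", "free(left)", "robot_in(rmC)"]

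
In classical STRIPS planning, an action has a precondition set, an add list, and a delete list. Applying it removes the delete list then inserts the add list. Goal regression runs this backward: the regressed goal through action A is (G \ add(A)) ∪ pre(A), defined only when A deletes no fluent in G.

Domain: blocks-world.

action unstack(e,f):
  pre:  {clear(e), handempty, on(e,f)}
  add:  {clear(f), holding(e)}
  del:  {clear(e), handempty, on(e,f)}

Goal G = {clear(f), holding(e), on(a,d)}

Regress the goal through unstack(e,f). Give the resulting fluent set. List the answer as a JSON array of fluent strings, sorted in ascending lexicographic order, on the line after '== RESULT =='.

Compute (G \ add) ∪ pre:
  G ∩ del = {}  (empty — regression defined)
  G \ add = {clear(f), holding(e), on(a,d)} \ {clear(f), holding(e)} = {on(a,d)}
  ∪ pre   = {on(a,d)} ∪ {clear(e), handempty, on(e,f)}
          = {clear(e), handempty, on(a,d), on(e,f)}

== RESULT ==
["clear(e)", "handempty", "on(a,d)", "on(e,f)"]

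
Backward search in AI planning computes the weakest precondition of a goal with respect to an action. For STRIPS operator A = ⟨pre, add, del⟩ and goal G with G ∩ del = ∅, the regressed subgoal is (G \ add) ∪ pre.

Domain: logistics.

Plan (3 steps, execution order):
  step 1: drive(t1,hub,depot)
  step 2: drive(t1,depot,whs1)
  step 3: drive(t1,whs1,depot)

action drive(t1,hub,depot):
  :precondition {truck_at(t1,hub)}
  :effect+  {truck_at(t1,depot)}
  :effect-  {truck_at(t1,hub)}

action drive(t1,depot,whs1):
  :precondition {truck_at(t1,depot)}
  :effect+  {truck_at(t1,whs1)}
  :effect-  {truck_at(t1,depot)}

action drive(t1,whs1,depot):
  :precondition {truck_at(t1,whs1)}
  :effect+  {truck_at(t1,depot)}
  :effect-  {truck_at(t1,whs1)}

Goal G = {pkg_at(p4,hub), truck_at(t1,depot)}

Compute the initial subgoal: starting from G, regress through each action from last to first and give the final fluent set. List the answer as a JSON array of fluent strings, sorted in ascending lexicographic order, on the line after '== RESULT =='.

Work backward from the goal:
  through step 3 (drive(t1,whs1,depot)): drop {truck_at(t1,depot)}, keep {pkg_at(p4,hub)}, require {truck_at(t1,whs1)}
    → {pkg_at(p4,hub), truck_at(t1,whs1)}
  through step 2 (drive(t1,depot,whs1)): drop {truck_at(t1,whs1)}, keep {pkg_at(p4,hub)}, require {truck_at(t1,depot)}
    → {pkg_at(p4,hub), truck_at(t1,depot)}
  through step 1 (drive(t1,hub,depot)): drop {truck_at(t1,depot)}, keep {pkg_at(p4,hub)}, require {truck_at(t1,hub)}
    → {pkg_at(p4,hub), truck_at(t1,hub)}

== RESULT ==
["pkg_at(p4,hub)", "truck_at(t1,hub)"]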